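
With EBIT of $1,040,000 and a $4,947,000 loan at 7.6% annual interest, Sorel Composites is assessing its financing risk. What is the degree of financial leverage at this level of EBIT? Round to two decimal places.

1.57

Interest = $375,972.00.
Degree of financial leverage = EBIT / (EBIT − interest) = $1,040,000 / $664,028.00 = 1.5662.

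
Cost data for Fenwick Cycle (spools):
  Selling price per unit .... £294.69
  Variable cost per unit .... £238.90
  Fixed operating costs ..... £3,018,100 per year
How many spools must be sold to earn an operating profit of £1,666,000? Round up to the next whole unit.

83,960 spools

Unit CM = price − variable cost = £294.69 − £238.90 = £55.79.
Units = (FC + target) / CM = (£3,018,100 + £1,666,000) / £55.79 = 83,959.49, so 83,960 spools.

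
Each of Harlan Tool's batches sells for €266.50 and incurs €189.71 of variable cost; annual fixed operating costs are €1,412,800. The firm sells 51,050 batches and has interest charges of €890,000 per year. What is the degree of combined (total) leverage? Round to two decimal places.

Total contribution margin = 51,050 × €76.79 = €3,920,129.50.
Subtracting fixed costs: EBIT = €3,920,129.50 − €1,412,800 = €2,507,329.50. Interest = €890,000.00.
DOL = €3,920,129.50 ÷ €2,507,329.50 = 1.5635; DFL = €2,507,329.50 ÷ €1,617,329.50 = 1.5503.
Combined leverage = 1.5635 × 1.5503 = 2.4239.

2.42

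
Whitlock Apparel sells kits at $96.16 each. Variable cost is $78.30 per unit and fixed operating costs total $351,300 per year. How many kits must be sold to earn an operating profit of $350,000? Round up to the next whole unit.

39,267 kits

Unit CM = price − variable cost = $96.16 − $78.30 = $17.86.
Need Q such that Q × $17.86 − $351,300 = $350,000, i.e. Q = $701,300 / $17.86 = 39,266.52 → 39,267.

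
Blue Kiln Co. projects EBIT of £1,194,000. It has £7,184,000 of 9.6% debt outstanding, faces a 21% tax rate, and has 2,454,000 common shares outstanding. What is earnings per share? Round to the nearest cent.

£0.16

Pre-tax income = £1,194,000 − £689,664.00 = £504,336.00.
Net income = £504,336.00 × (1 − 0.21) = £398,425.44.
EPS = £398,425.44 ÷ 2,454,000 = £0.16.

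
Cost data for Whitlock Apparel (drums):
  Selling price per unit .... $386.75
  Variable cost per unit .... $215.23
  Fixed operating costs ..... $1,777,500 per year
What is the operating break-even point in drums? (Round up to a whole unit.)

10,364 drums

Each unit contributes $386.75 − $215.23 = $171.52.
Break-even Q = $1,777,500 / $171.52 = 10,363.22 → 10,364 drums.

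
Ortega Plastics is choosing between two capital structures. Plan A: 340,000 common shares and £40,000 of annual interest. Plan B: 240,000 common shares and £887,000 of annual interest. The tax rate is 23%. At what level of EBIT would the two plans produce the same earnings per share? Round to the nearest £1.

£2,919,800

Set EPS_A = EPS_B: (EBIT − £40,000)(1 − 0.23) ÷ 340,000 = (EBIT − £887,000)(1 − 0.23) ÷ 240,000.
Cancelling (1 − t) and cross-multiplying: 240,000·(EBIT − 40,000) = 340,000·(EBIT − 887,000).
Solving, EBIT = (887,000·340,000 − 40,000·240,000) / (340,000 − 240,000) = 291,980,000,000 / 100,000 = 2,919,800.00.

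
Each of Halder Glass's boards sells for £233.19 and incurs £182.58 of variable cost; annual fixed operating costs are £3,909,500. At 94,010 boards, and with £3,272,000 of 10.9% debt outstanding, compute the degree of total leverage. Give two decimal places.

At 94,010 units, contribution = 94,010 × £50.61 = £4,757,846.10.
Operating income = contribution − fixed costs = £4,757,846.10 − £3,909,500 = £848,346.10. Interest = £356,648.00.
DOL = £4,757,846.10 ÷ £848,346.10 = 5.6084; DFL = £848,346.10 ÷ £491,698.10 = 1.7253.
Combined leverage = 5.6084 × 1.7253 = 9.6762.

9.68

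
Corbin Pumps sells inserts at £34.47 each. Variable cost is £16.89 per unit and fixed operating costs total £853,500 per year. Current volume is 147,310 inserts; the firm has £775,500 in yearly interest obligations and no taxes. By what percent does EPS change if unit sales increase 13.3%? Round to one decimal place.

Contribution at this volume is 147,310 × £17.58 = £2,589,709.80.
Operating income = contribution − fixed costs = £2,589,709.80 − £853,500 = £1,736,209.80.
Interest = £775,500.00, so EBIT − I = £960,709.80.
Degree of combined leverage = contribution ÷ (EBIT − I) = £2,589,709.80 ÷ £960,709.80 = 2.6956.
EPS therefore changes by 2.6956 × (+13.3%) = +35.9%.

+35.9%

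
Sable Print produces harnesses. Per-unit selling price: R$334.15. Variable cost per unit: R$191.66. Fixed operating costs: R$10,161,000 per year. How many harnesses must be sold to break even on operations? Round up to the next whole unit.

71,311 harnesses

Contribution margin per unit = R$334.15 − R$191.66 = R$142.49.
Break-even volume = fixed costs ÷ CM per unit = R$10,161,000 ÷ R$142.49 = 71,310.27, so 71,311 harnesses.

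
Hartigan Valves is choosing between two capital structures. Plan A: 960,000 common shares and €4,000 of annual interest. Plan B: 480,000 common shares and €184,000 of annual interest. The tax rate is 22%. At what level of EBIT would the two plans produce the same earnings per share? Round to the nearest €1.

€364,000

At indifference, (EBIT − 4,000)(1 − t)/960,000 = (EBIT − 184,000)(1 − t)/480,000.
The (1 − t) factor cancels: (EBIT − 4,000) × 480,000 = (EBIT − 184,000) × 960,000.
EBIT × (960,000 − 480,000) = 184,000 × 960,000 − 4,000 × 480,000 = 174,720,000,000, so EBIT = 174,720,000,000 ÷ 480,000 = 364,000.00.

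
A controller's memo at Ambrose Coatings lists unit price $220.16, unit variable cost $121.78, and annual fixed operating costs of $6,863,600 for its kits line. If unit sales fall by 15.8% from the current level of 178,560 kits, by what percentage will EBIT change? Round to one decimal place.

-25.9%

At 178,560 units, contribution = 178,560 × $98.38 = $17,566,732.80.
EBIT = $17,566,732.80 − $6,863,600 = $10,703,132.80.
Degree of operating leverage = $17,566,732.80 / $10,703,132.80 = 1.6413.
%ΔEBIT = DOL × %ΔSales = 1.6413 × -15.8% = -25.9%.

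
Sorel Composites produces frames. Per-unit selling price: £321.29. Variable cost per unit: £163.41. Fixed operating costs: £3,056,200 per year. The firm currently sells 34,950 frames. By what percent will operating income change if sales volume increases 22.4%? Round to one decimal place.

At 34,950 units, contribution = 34,950 × £157.88 = £5,517,906.00.
EBIT = £5,517,906.00 − £3,056,200 = £2,461,706.00.
DOL = contribution ÷ EBIT = £5,517,906.00 ÷ £2,461,706.00 = 2.2415.
Operating income changes by 2.2415 × +22.4% = +50.2%.

+50.2%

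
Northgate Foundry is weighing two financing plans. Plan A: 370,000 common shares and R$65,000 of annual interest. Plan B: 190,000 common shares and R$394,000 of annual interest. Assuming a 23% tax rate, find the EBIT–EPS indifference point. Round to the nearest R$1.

Set EPS_A = EPS_B: (EBIT − R$65,000)(1 − 0.23) ÷ 370,000 = (EBIT − R$394,000)(1 − 0.23) ÷ 190,000.
Cancelling (1 − t) and cross-multiplying: 190,000·(EBIT − 65,000) = 370,000·(EBIT − 394,000).
EBIT × (370,000 − 190,000) = 394,000 × 370,000 − 65,000 × 190,000 = 133,430,000,000, so EBIT = 133,430,000,000 ÷ 180,000 = 741,277.78.

R$741,278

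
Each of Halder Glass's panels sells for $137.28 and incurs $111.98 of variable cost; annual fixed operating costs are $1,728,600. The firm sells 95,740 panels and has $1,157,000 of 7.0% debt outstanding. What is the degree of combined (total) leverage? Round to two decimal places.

3.95

Contribution at this volume is 95,740 × $25.30 = $2,422,222.00.
Subtracting fixed costs: EBIT = $2,422,222.00 − $1,728,600 = $693,622.00. Interest = $80,990.00.
DOL = $2,422,222.00 ÷ $693,622.00 = 3.4921; DFL = $693,622.00 ÷ $612,632.00 = 1.1322.
Combined leverage = 3.4921 × 1.1322 = 3.9538.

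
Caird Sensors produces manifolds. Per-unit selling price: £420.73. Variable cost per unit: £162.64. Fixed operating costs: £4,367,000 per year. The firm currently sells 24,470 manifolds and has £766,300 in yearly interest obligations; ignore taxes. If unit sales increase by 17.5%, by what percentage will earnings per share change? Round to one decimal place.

Total contribution margin = 24,470 × £258.09 = £6,315,462.30.
Subtracting fixed costs: EBIT = £6,315,462.30 − £4,367,000 = £1,948,462.30.
Interest = £766,300.00, so EBIT − I = £1,182,162.30.
DCL = total CM / (EBIT − I) = £6,315,462.30 / £1,182,162.30 = 5.3423.
EPS therefore changes by 5.3423 × (+17.5%) = +93.5%.

+93.5%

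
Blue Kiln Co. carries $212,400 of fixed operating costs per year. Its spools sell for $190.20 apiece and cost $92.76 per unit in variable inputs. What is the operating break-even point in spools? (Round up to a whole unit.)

Each unit contributes $190.20 − $92.76 = $97.44.
Break-even Q = $212,400 / $97.44 = 2,179.80 → 2,180 spools.

2,180 spools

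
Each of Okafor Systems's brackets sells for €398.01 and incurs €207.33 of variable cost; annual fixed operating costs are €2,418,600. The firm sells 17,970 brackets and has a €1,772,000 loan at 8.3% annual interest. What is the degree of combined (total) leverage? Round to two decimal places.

Contribution at this volume is 17,970 × €190.68 = €3,426,519.60.
Subtracting fixed costs: EBIT = €3,426,519.60 − €2,418,600 = €1,007,919.60. Interest = €147,076.00.
DOL = €3,426,519.60 ÷ €1,007,919.60 = 3.3996; DFL = €1,007,919.60 ÷ €860,843.60 = 1.1709.
Combined leverage = 3.3996 × 1.1709 = 3.9806.

3.98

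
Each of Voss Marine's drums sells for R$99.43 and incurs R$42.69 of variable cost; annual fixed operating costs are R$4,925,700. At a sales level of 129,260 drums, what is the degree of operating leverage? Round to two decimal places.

3.05

Total contribution margin = 129,260 × R$56.74 = R$7,334,212.40.
Subtracting fixed costs: EBIT = R$7,334,212.40 − R$4,925,700 = R$2,408,512.40.
So DOL = total CM / EBIT = R$7,334,212.40 / R$2,408,512.40 = 3.0451.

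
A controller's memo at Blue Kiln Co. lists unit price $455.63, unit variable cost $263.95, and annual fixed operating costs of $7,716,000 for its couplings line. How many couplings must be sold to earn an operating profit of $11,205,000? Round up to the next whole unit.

Each unit contributes $455.63 − $263.95 = $191.68.
Units = (FC + target) / CM = ($7,716,000 + $11,205,000) / $191.68 = 98,711.39, so 98,712 couplings.

98,712 couplings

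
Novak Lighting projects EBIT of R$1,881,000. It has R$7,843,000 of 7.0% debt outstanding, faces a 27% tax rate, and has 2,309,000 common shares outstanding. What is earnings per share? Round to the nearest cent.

R$0.42

Pre-tax income = R$1,881,000 − R$549,010.00 = R$1,331,990.00.
Net income = R$1,331,990.00 × (1 − 0.27) = R$972,352.70.
EPS = R$972,352.70 ÷ 2,309,000 = R$0.42.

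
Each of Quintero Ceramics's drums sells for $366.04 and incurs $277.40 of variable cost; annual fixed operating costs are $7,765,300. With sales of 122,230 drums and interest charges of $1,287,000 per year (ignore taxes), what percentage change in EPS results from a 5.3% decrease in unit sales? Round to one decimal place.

Total contribution margin = 122,230 × $88.64 = $10,834,467.20.
EBIT = $10,834,467.20 − $7,765,300 = $3,069,167.20.
Interest = $1,287,000.00, so EBIT − I = $1,782,167.20.
DCL = total CM / (EBIT − I) = $10,834,467.20 / $1,782,167.20 = 6.0794.
EPS therefore changes by 6.0794 × (-5.3%) = -32.2%.

-32.2%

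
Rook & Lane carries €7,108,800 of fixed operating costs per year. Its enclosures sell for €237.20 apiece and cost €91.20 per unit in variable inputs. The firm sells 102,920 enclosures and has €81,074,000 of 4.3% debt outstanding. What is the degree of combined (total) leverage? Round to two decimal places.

Contribution at this volume is 102,920 × €146.00 = €15,026,320.00.
EBIT = €15,026,320.00 − €7,108,800 = €7,917,520.00. Interest = €3,486,182.00.
DOL = €15,026,320.00 ÷ €7,917,520.00 = 1.8979; DFL = €7,917,520.00 ÷ €4,431,338.00 = 1.7867.
DCL = DOL × DFL = 1.8979 × 1.7867 = 3.3910.

3.39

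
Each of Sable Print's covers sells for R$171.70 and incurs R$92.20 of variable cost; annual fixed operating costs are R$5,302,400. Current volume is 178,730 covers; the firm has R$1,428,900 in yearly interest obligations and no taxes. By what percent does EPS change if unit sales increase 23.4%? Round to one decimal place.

At 178,730 units, contribution = 178,730 × R$79.50 = R$14,209,035.00.
Subtracting fixed costs: EBIT = R$14,209,035.00 − R$5,302,400 = R$8,906,635.00.
After interest of R$1,428,900.00, pre-tax earnings = R$7,477,735.00.
DCL = total CM / (EBIT − I) = R$14,209,035.00 / R$7,477,735.00 = 1.9002.
%ΔEPS = DCL × %ΔSales = 1.9002 × +23.4% = +44.5%.

+44.5%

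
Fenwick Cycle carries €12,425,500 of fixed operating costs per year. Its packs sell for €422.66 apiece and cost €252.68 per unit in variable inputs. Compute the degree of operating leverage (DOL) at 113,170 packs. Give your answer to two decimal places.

At 113,170 units, contribution = 113,170 × €169.98 = €19,236,636.60.
Subtracting fixed costs: EBIT = €19,236,636.60 − €12,425,500 = €6,811,136.60.
Degree of operating leverage = €19,236,636.60 / €6,811,136.60 = 2.8243.

2.82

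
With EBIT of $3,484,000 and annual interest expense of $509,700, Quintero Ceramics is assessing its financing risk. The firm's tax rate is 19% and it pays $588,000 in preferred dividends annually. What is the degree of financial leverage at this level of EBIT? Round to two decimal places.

1.55

Interest = $509,700.00.
Preferred dividends grossed up pre-tax: $588,000 / (1 − 0.19) = $725,925.93.
DFL = EBIT ÷ [EBIT − I − D_p/(1−t)] = $3,484,000 ÷ [$3,484,000 − $509,700.00 − $725,925.93] = $3,484,000 ÷ $2,248,374.07 = 1.5496.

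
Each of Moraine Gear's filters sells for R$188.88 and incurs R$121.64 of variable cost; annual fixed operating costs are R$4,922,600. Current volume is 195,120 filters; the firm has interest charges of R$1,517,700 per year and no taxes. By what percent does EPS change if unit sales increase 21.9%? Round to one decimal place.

Contribution at this volume is 195,120 × R$67.24 = R$13,119,868.80.
EBIT = R$13,119,868.80 − R$4,922,600 = R$8,197,268.80.
After interest of R$1,517,700.00, pre-tax earnings = R$6,679,568.80.
Degree of combined leverage = contribution ÷ (EBIT − I) = R$13,119,868.80 ÷ R$6,679,568.80 = 1.9642.
%ΔEPS = DCL × %ΔSales = 1.9642 × +21.9% = +43.0%.

+43.0%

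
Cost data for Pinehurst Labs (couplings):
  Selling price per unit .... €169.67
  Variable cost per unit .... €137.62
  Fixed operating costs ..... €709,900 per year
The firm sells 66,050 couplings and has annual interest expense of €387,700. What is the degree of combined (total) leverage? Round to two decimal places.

2.08

Contribution at this volume is 66,050 × €32.05 = €2,116,902.50.
EBIT = €2,116,902.50 − €709,900 = €1,407,002.50. Interest = €387,700.00.
DOL = €2,116,902.50 ÷ €1,407,002.50 = 1.5045; DFL = €1,407,002.50 ÷ €1,019,302.50 = 1.3804.
Combined leverage = 1.5045 × 1.3804 = 2.0768.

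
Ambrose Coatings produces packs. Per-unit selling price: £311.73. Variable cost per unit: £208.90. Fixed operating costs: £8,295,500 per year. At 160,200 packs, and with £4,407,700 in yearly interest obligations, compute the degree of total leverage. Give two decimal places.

4.37

Total contribution margin = 160,200 × £102.83 = £16,473,366.00.
EBIT = £16,473,366.00 − £8,295,500 = £8,177,866.00. Interest = £4,407,700.00, so EBIT − I = £3,770,166.00.
DCL = contribution ÷ (EBIT − I) = £16,473,366.00 ÷ £3,770,166.00 = 4.3694.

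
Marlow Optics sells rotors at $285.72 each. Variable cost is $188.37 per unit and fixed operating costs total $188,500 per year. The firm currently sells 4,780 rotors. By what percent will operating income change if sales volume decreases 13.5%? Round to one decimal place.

-22.7%

At 4,780 units, contribution = 4,780 × $97.35 = $465,333.00.
EBIT = $465,333.00 − $188,500 = $276,833.00.
So DOL = total CM / EBIT = $465,333.00 / $276,833.00 = 1.6809.
So EBIT moves 1.6809 × (-13.5%) = -22.7%.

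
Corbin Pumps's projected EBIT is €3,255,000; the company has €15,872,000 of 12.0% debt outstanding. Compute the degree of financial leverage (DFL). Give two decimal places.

Annual interest charges come to €1,904,640.00.
DFL = EBIT ÷ (EBIT − I) = €3,255,000 ÷ (€3,255,000 − €1,904,640.00) = €3,255,000 ÷ €1,350,360.00 = 2.4105.

2.41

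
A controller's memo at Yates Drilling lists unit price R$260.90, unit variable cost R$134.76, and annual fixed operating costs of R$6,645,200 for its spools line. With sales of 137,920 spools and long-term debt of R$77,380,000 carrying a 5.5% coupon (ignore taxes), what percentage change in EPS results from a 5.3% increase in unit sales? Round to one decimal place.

+14.2%

At 137,920 units, contribution = 137,920 × R$126.14 = R$17,397,228.80.
Operating income = contribution − fixed costs = R$17,397,228.80 − R$6,645,200 = R$10,752,028.80.
Interest = R$4,255,900.00, so EBIT − I = R$6,496,128.80.
Degree of combined leverage = contribution ÷ (EBIT − I) = R$17,397,228.80 ÷ R$6,496,128.80 = 2.6781.
EPS therefore changes by 2.6781 × (+5.3%) = +14.2%.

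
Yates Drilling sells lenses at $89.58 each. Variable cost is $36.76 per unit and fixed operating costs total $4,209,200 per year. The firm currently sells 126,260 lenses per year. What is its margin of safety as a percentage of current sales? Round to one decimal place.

Contribution margin per unit = $89.58 − $36.76 = $52.82. Break-even units = $4,209,200 ÷ $52.82 = 79,689.51; break-even revenue = 79,689.51 × $89.58 = $7,138,586.44.
Current sales = 126,260 × $89.58 = $11,310,370.80.
Margin of safety = ($11,310,370.80 − $7,138,586.44) ÷ $11,310,370.80 = 36.9%.

36.9%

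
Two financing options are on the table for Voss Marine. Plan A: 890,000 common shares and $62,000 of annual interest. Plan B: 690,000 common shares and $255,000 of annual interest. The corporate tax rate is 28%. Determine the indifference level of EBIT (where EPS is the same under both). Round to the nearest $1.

At indifference, (EBIT − 62,000)(1 − t)/890,000 = (EBIT − 255,000)(1 − t)/690,000.
Cancelling (1 − t) and cross-multiplying: 690,000·(EBIT − 62,000) = 890,000·(EBIT − 255,000).
Solving, EBIT = (255,000·890,000 − 62,000·690,000) / (890,000 − 690,000) = 184,170,000,000 / 200,000 = 920,850.00.

$920,850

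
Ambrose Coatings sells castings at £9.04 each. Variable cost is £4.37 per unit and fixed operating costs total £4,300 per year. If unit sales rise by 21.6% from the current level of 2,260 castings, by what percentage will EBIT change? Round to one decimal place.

+36.5%

Total contribution margin = 2,260 × £4.67 = £10,554.20.
Subtracting fixed costs: EBIT = £10,554.20 − £4,300 = £6,254.20.
So DOL = total CM / EBIT = £10,554.20 / £6,254.20 = 1.6875.
%ΔEBIT = DOL × %ΔSales = 1.6875 × +21.6% = +36.5%.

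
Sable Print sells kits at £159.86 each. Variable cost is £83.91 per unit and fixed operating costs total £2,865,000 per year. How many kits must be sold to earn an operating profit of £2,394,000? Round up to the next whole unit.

Contribution margin per unit = £159.86 − £83.91 = £75.95.
Required volume = (fixed costs + target profit) ÷ CM = (£2,865,000 + £2,394,000) ÷ £75.95 = 69,242.92, so 69,243 kits.

69,243 kits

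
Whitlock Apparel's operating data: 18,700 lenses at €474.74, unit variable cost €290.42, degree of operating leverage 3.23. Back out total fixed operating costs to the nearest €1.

Total contribution margin = 18,700 × €184.32 = €3,446,784.00.
DOL = contribution / EBIT, so EBIT = €3,446,784.00 / 3.23 = €1,067,115.79.
And FC = contribution − EBIT = €3,446,784.00 − €1,067,115.79 = €2,379,668.

€2,379,668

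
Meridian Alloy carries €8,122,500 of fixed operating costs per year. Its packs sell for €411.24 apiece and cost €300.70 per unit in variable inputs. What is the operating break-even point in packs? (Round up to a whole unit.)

73,481 packs

Contribution margin per unit = €411.24 − €300.70 = €110.54.
Break-even Q = €8,122,500 / €110.54 = 73,480.19 → 73,481 packs.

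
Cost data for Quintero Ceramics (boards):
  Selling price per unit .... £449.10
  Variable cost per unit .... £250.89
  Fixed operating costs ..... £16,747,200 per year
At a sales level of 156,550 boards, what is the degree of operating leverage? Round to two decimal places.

2.17

Total contribution margin = 156,550 × £198.21 = £31,029,775.50.
Operating income = contribution − fixed costs = £31,029,775.50 − £16,747,200 = £14,282,575.50.
So DOL = total CM / EBIT = £31,029,775.50 / £14,282,575.50 = 2.1726.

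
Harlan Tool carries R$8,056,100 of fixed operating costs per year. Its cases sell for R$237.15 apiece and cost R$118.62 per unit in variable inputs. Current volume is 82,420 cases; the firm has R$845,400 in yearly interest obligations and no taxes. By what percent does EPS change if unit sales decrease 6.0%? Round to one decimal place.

-67.5%

Total contribution margin = 82,420 × R$118.53 = R$9,769,242.60.
EBIT = R$9,769,242.60 − R$8,056,100 = R$1,713,142.60.
After interest of R$845,400.00, pre-tax earnings = R$867,742.60.
DCL = total CM / (EBIT − I) = R$9,769,242.60 / R$867,742.60 = 11.2582.
EPS therefore changes by 11.2582 × (-6.0%) = -67.5%.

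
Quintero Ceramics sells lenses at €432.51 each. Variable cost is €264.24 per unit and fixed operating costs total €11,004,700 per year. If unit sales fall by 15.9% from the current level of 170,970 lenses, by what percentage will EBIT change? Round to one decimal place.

-25.7%

Total contribution margin = 170,970 × €168.27 = €28,769,121.90.
Subtracting fixed costs: EBIT = €28,769,121.90 − €11,004,700 = €17,764,421.90.
So DOL = total CM / EBIT = €28,769,121.90 / €17,764,421.90 = 1.6195.
So EBIT moves 1.6195 × (-15.9%) = -25.7%.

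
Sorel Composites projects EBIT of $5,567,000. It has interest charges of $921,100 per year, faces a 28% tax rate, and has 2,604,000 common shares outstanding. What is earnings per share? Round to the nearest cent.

Pre-tax income = $5,567,000 − $921,100.00 = $4,645,900.00.
Net income = $4,645,900.00 × (1 − 0.28) = $3,345,048.00.
Per share: $3,345,048.00 / 2,604,000 shares = $1.28.

$1.28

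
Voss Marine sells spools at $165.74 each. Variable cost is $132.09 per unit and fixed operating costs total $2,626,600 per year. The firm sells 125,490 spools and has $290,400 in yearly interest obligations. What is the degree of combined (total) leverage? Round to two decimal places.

3.23

Total contribution margin = 125,490 × $33.65 = $4,222,738.50.
Operating income = contribution − fixed costs = $4,222,738.50 − $2,626,600 = $1,596,138.50. Interest = $290,400.00, so EBIT − I = $1,305,738.50.
DCL = contribution ÷ (EBIT − I) = $4,222,738.50 ÷ $1,305,738.50 = 3.2340.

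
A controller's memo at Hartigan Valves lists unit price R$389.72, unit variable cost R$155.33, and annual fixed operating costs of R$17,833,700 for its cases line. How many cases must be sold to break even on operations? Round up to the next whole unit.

76,086 cases

Contribution margin per unit = R$389.72 − R$155.33 = R$234.39.
Break-even volume = fixed costs ÷ CM per unit = R$17,833,700 ÷ R$234.39 = 76,085.58, so 76,086 cases.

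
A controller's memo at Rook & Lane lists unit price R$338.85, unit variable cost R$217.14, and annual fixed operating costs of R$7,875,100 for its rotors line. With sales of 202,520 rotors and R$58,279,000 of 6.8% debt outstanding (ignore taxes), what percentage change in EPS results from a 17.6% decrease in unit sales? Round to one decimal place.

Total contribution margin = 202,520 × R$121.71 = R$24,648,709.20.
EBIT = R$24,648,709.20 − R$7,875,100 = R$16,773,609.20.
After interest of R$3,962,972.00, pre-tax earnings = R$12,810,637.20.
Degree of combined leverage = contribution ÷ (EBIT − I) = R$24,648,709.20 ÷ R$12,810,637.20 = 1.9241.
%ΔEPS = DCL × %ΔSales = 1.9241 × -17.6% = -33.9%.

-33.9%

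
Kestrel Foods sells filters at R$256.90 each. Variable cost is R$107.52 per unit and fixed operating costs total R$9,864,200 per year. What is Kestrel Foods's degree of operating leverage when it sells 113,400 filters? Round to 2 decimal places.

Contribution at this volume is 113,400 × R$149.38 = R$16,939,692.00.
EBIT = R$16,939,692.00 − R$9,864,200 = R$7,075,492.00.
DOL = contribution ÷ EBIT = R$16,939,692.00 ÷ R$7,075,492.00 = 2.3941.

2.39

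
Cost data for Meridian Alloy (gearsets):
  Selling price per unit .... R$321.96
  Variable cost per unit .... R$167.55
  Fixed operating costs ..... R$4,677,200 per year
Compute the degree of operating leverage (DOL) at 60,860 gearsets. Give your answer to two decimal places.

At 60,860 units, contribution = 60,860 × R$154.41 = R$9,397,392.60.
EBIT = R$9,397,392.60 − R$4,677,200 = R$4,720,192.60.
So DOL = total CM / EBIT = R$9,397,392.60 / R$4,720,192.60 = 1.9909.

1.99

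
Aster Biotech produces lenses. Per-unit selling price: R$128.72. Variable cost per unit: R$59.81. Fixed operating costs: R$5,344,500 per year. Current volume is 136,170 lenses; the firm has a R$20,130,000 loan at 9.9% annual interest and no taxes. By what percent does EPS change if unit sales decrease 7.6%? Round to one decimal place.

-34.9%

At 136,170 units, contribution = 136,170 × R$68.91 = R$9,383,474.70.
Subtracting fixed costs: EBIT = R$9,383,474.70 − R$5,344,500 = R$4,038,974.70.
Interest = R$1,992,870.00, so EBIT − I = R$2,046,104.70.
Degree of combined leverage = contribution ÷ (EBIT − I) = R$9,383,474.70 ÷ R$2,046,104.70 = 4.5860.
EPS therefore changes by 4.5860 × (-7.6%) = -34.9%.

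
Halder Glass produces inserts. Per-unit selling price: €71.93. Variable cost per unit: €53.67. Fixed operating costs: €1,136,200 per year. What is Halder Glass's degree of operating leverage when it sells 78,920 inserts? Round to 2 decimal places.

4.73

At 78,920 units, contribution = 78,920 × €18.26 = €1,441,079.20.
EBIT = €1,441,079.20 − €1,136,200 = €304,879.20.
So DOL = total CM / EBIT = €1,441,079.20 / €304,879.20 = 4.7267.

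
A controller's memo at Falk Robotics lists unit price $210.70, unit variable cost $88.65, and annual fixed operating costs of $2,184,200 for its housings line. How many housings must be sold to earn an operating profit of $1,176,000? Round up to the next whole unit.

27,532 housings

Each unit contributes $210.70 − $88.65 = $122.05.
Need Q such that Q × $122.05 − $2,184,200 = $1,176,000, i.e. Q = $3,360,200 / $122.05 = 27,531.34 → 27,532.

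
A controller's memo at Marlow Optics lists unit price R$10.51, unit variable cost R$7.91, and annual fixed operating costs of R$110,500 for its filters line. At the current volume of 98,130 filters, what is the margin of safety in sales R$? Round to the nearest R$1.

R$584,671

Contribution margin per unit = R$10.51 − R$7.91 = R$2.60. Break-even units = R$110,500 ÷ R$2.60 = 42,500.00; break-even revenue = 42,500.00 × R$10.51 = R$446,675.00.
Current sales = 98,130 × R$10.51 = R$1,031,346.30.
Margin of safety = R$1,031,346.30 − R$446,675.00 = R$584,671.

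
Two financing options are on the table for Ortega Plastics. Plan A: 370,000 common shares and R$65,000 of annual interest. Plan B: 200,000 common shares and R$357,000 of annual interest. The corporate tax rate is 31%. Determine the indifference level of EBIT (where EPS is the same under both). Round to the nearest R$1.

R$700,529

Set EPS_A = EPS_B: (EBIT − R$65,000)(1 − 0.31) ÷ 370,000 = (EBIT − R$357,000)(1 − 0.31) ÷ 200,000.
Cancelling (1 − t) and cross-multiplying: 200,000·(EBIT − 65,000) = 370,000·(EBIT − 357,000).
EBIT × (370,000 − 200,000) = 357,000 × 370,000 − 65,000 × 200,000 = 119,090,000,000, so EBIT = 119,090,000,000 ÷ 170,000 = 700,529.41.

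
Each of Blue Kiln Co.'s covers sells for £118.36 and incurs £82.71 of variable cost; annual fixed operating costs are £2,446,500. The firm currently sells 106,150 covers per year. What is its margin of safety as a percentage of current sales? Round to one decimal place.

35.4%

Unit CM = price − variable cost = £118.36 − £82.71 = £35.65. Break-even units = £2,446,500 ÷ £35.65 = 68,625.53; break-even revenue = 68,625.53 × £118.36 = £8,122,517.25.
Actual sales revenue = 106,150 × £118.36 = £12,563,914.00.
Margin of safety = (£12,563,914.00 − £8,122,517.25) ÷ £12,563,914.00 = 35.4%.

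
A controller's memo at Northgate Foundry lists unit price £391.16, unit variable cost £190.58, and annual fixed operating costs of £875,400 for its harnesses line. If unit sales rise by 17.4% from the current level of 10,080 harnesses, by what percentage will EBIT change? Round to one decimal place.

Total contribution margin = 10,080 × £200.58 = £2,021,846.40.
Subtracting fixed costs: EBIT = £2,021,846.40 − £875,400 = £1,146,446.40.
So DOL = total CM / EBIT = £2,021,846.40 / £1,146,446.40 = 1.7636.
So EBIT moves 1.7636 × (+17.4%) = +30.7%.

+30.7%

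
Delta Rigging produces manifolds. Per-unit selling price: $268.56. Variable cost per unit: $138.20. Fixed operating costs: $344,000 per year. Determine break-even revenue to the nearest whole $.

CM per unit = $268.56 − $138.20 = $130.36; CM ratio = $130.36 / $268.56 = 0.4854.
Break-even revenue = fixed costs × price ÷ CM = $344,000 × $268.56 ÷ $130.36 = $708,689.

$708,689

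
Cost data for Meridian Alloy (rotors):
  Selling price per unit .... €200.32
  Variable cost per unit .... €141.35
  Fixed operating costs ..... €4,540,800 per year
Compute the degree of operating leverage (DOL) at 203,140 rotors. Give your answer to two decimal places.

1.61

Contribution at this volume is 203,140 × €58.97 = €11,979,165.80.
Operating income = contribution − fixed costs = €11,979,165.80 − €4,540,800 = €7,438,365.80.
DOL = contribution ÷ EBIT = €11,979,165.80 ÷ €7,438,365.80 = 1.6105.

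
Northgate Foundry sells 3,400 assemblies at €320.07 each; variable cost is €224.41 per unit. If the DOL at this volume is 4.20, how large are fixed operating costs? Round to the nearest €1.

€247,805

Contribution at this volume is 3,400 × €95.66 = €325,244.00.
DOL = contribution / EBIT, so EBIT = €325,244.00 / 4.20 = €77,439.05.
And FC = contribution − EBIT = €325,244.00 − €77,439.05 = €247,805.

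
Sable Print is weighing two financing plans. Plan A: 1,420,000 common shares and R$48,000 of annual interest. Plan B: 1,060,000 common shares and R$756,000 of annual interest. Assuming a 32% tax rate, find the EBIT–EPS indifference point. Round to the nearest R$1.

At indifference, (EBIT − 48,000)(1 − t)/1,420,000 = (EBIT − 756,000)(1 − t)/1,060,000.
The (1 − t) factor cancels: (EBIT − 48,000) × 1,060,000 = (EBIT − 756,000) × 1,420,000.
EBIT × (1,420,000 − 1,060,000) = 756,000 × 1,420,000 − 48,000 × 1,060,000 = 1,022,640,000,000, so EBIT = 1,022,640,000,000 ÷ 360,000 = 2,840,666.67.

R$2,840,667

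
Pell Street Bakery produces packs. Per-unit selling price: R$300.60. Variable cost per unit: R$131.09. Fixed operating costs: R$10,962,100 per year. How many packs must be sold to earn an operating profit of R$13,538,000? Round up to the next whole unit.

Contribution margin per unit = R$300.60 − R$131.09 = R$169.51.
Required volume = (fixed costs + target profit) ÷ CM = (R$10,962,100 + R$13,538,000) ÷ R$169.51 = 144,534.84, so 144,535 packs.

144,535 packs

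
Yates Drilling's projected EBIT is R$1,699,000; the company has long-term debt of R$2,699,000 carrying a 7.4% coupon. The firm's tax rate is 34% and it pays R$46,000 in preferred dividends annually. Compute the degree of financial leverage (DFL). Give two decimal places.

Annual interest charges come to R$199,726.00.
Preferred dividends grossed up pre-tax: R$46,000 / (1 − 0.34) = R$69,696.97.
DFL = EBIT ÷ [EBIT − I − D_p/(1−t)] = R$1,699,000 ÷ [R$1,699,000 − R$199,726.00 − R$69,696.97] = R$1,699,000 ÷ R$1,429,577.03 = 1.1885.

1.19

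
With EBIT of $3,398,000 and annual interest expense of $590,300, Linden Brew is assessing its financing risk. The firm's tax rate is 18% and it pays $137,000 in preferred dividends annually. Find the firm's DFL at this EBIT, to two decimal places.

Interest = $590,300.00.
Preferred dividends grossed up pre-tax: $137,000 / (1 − 0.18) = $167,073.17.
DFL = EBIT ÷ [EBIT − I − D_p/(1−t)] = $3,398,000 ÷ [$3,398,000 − $590,300.00 − $167,073.17] = $3,398,000 ÷ $2,640,626.83 = 1.2868.

1.29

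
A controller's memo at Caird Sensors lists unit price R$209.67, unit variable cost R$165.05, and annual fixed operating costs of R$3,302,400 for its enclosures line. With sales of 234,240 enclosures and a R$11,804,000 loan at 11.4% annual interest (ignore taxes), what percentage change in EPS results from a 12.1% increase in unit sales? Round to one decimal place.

+21.8%

Total contribution margin = 234,240 × R$44.62 = R$10,451,788.80.
Subtracting fixed costs: EBIT = R$10,451,788.80 − R$3,302,400 = R$7,149,388.80.
After interest of R$1,345,656.00, pre-tax earnings = R$5,803,732.80.
Degree of combined leverage = contribution ÷ (EBIT − I) = R$10,451,788.80 ÷ R$5,803,732.80 = 1.8009.
%ΔEPS = DCL × %ΔSales = 1.8009 × +12.1% = +21.8%.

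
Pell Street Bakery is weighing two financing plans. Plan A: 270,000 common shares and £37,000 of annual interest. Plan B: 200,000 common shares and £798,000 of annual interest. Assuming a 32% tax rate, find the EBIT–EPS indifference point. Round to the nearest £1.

At indifference, (EBIT − 37,000)(1 − t)/270,000 = (EBIT − 798,000)(1 − t)/200,000.
The (1 − t) factor cancels: (EBIT − 37,000) × 200,000 = (EBIT − 798,000) × 270,000.
Solving, EBIT = (798,000·270,000 − 37,000·200,000) / (270,000 − 200,000) = 208,060,000,000 / 70,000 = 2,972,285.71.

£2,972,286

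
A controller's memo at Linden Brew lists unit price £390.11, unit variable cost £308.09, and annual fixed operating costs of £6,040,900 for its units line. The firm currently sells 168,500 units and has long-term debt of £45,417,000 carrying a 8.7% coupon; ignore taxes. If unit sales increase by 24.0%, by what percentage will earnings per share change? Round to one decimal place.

Total contribution margin = 168,500 × £82.02 = £13,820,370.00.
EBIT = £13,820,370.00 − £6,040,900 = £7,779,470.00.
After interest of £3,951,279.00, pre-tax earnings = £3,828,191.00.
DCL = total CM / (EBIT − I) = £13,820,370.00 / £3,828,191.00 = 3.6102.
%ΔEPS = DCL × %ΔSales = 3.6102 × +24.0% = +86.6%.

+86.6%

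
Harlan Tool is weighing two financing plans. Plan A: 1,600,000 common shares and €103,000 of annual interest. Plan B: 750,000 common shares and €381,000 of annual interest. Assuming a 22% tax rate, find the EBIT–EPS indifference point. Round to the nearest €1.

€626,294

At indifference, (EBIT − 103,000)(1 − t)/1,600,000 = (EBIT − 381,000)(1 − t)/750,000.
Cancelling (1 − t) and cross-multiplying: 750,000·(EBIT − 103,000) = 1,600,000·(EBIT − 381,000).
EBIT × (1,600,000 − 750,000) = 381,000 × 1,600,000 − 103,000 × 750,000 = 532,350,000,000, so EBIT = 532,350,000,000 ÷ 850,000 = 626,294.12.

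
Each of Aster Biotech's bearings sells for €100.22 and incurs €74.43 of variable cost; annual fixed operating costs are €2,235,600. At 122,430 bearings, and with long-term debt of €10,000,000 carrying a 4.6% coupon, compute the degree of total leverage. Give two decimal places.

Total contribution margin = 122,430 × €25.79 = €3,157,469.70.
Subtracting fixed costs: EBIT = €3,157,469.70 − €2,235,600 = €921,869.70. Interest = €460,000.00.
DOL = €3,157,469.70 ÷ €921,869.70 = 3.4251; DFL = €921,869.70 ÷ €461,869.70 = 1.9960.
Combined leverage = 3.4251 × 1.9960 = 6.8365.

6.84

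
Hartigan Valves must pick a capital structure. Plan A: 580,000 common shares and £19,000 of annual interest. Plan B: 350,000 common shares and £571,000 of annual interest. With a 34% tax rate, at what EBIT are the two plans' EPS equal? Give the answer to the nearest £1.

£1,411,000

At indifference, (EBIT − 19,000)(1 − t)/580,000 = (EBIT − 571,000)(1 − t)/350,000.
The (1 − t) factor cancels: (EBIT − 19,000) × 350,000 = (EBIT − 571,000) × 580,000.
EBIT × (580,000 − 350,000) = 571,000 × 580,000 − 19,000 × 350,000 = 324,530,000,000, so EBIT = 324,530,000,000 ÷ 230,000 = 1,411,000.00.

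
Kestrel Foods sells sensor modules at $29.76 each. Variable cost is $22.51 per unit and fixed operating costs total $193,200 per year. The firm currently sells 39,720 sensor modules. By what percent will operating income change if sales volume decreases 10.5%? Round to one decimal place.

-31.9%

At 39,720 units, contribution = 39,720 × $7.25 = $287,970.00.
Subtracting fixed costs: EBIT = $287,970.00 − $193,200 = $94,770.00.
Degree of operating leverage = $287,970.00 / $94,770.00 = 3.0386.
So EBIT moves 3.0386 × (-10.5%) = -31.9%.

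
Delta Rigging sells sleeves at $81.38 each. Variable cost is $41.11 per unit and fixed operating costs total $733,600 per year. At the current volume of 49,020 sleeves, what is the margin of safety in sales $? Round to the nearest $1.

Unit CM = price − variable cost = $81.38 − $41.11 = $40.27. Break-even units = $733,600 ÷ $40.27 = 18,217.04; break-even revenue = 18,217.04 × $81.38 = $1,482,502.31.
Actual sales revenue = 49,020 × $81.38 = $3,989,247.60.
Margin of safety = $3,989,247.60 − $1,482,502.31 = $2,506,745.

$2,506,745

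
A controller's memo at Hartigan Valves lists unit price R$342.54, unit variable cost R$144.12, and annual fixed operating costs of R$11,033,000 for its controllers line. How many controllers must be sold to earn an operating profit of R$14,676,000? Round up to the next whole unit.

Each unit contributes R$342.54 − R$144.12 = R$198.42.
Required volume = (fixed costs + target profit) ÷ CM = (R$11,033,000 + R$14,676,000) ÷ R$198.42 = 129,568.59, so 129,569 controllers.

129,569 controllers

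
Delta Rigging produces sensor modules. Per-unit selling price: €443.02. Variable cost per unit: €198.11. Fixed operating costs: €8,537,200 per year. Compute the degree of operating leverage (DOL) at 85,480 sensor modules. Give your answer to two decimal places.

At 85,480 units, contribution = 85,480 × €244.91 = €20,934,906.80.
EBIT = €20,934,906.80 − €8,537,200 = €12,397,706.80.
Degree of operating leverage = €20,934,906.80 / €12,397,706.80 = 1.6886.

1.69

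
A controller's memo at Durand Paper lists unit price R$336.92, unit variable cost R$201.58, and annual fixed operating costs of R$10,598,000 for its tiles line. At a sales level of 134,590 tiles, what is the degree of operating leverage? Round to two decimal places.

2.39

At 134,590 units, contribution = 134,590 × R$135.34 = R$18,215,410.60.
Subtracting fixed costs: EBIT = R$18,215,410.60 − R$10,598,000 = R$7,617,410.60.
Degree of operating leverage = R$18,215,410.60 / R$7,617,410.60 = 2.3913.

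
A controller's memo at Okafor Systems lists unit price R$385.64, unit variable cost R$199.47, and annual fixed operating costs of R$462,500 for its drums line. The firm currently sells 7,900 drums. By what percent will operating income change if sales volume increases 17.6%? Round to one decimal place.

+25.7%

Contribution at this volume is 7,900 × R$186.17 = R$1,470,743.00.
EBIT = R$1,470,743.00 − R$462,500 = R$1,008,243.00.
So DOL = total CM / EBIT = R$1,470,743.00 / R$1,008,243.00 = 1.4587.
Operating income changes by 1.4587 × +17.6% = +25.7%.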